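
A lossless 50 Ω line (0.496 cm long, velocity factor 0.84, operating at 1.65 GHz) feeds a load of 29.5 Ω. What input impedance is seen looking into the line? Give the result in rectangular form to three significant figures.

Z_in ≈ 30.3 + j6.65 Ω

λ = v/f = 0.84·c / 1.65 GHz = 0.153 m
βl = 2π·l/λ = 2π × 0.0325 = 11.7°
tan(βl) = tan(11.7°) = 0.207
Z_in = Z_0·(Z_L + jZ_0·tanβl)/(Z_0 + jZ_L·tanβl)
     = 50·(29.5 + j10.3)/(50 + j6.1)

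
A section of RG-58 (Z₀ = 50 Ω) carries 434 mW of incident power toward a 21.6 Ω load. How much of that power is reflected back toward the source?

P_reflected ≈ 68.3 mW

Γ = (21.6 − 50)/(21.6 + 50) = -0.397
|Γ|² = 0.157
P_refl = |Γ|²·P_inc = 68.3 mW, P_del = (1 − |Γ|²)·P_inc = 366 mW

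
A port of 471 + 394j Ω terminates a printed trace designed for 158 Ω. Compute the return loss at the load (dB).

Γ = (313 + j394)/(629 + j394), |Γ| = 0.678
RL = −20·log₁₀|Γ| = −20·log₁₀(0.678)

RL ≈ 3.38 dB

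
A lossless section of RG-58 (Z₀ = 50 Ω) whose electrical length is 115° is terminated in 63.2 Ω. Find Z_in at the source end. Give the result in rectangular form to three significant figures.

Z_in ≈ 42.4 + j7.68 Ω

tan(βl) = tan(115°) = -2.14
Z_in = Z_0·(Z_L + jZ_0·tanβl)/(Z_0 + jZ_L·tanβl)
     = 50·(63.2 − j107)/(50 − j136)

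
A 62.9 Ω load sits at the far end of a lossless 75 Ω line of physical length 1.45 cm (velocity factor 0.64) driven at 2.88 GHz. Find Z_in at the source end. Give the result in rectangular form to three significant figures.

λ = v/f = 0.64·c / 2.88 GHz = 0.0667 m
βl = 2π·l/λ = 2π × 0.218 = 78.3°
tan(βl) = tan(78.3°) = 4.83
Z_in = Z_0·(Z_L + jZ_0·tanβl)/(Z_0 + jZ_L·tanβl)
     = 75·(62.9 + j362)/(75 + j304)

Z_in ≈ 87.9 + j6.17 Ω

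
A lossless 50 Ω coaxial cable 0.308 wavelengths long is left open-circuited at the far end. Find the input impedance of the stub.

βl = 2π × 0.308 = 111°
tan(βl) = -2.62
For an open-circuited stub, Z_in = −jZ_0·cot(βl) = −jZ_0/tan(βl)

Z_in ≈ +j19.1 Ω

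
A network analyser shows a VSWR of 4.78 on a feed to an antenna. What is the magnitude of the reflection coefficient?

|Γ| ≈ 0.654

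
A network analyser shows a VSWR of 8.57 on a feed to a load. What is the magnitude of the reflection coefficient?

|Γ| = (S − 1)/(S + 1) = (8.57 − 1)/(8.57 + 1) = 7.57/9.57

|Γ| ≈ 0.791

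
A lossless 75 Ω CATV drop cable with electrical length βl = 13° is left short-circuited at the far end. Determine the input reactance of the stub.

X_in ≈ 17.3 Ω (inductive)

tan(βl) = 0.231
For a short-circuited stub, Z_in = jZ_0·tan(βl)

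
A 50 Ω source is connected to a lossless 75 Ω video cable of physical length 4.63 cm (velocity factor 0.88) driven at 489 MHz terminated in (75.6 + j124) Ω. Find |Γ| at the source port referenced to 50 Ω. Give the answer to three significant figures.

|Γ| ≈ 0.74

λ = v/f = 0.88·c / 489 MHz = 0.54 m
βl = 2π·l/λ = 2π × 0.0858 = 30.9°
tan(βl) = 0.598
Z_in = Z_0·(Z_L + jZ_0·tanβl)/(Z_0 + jZ_L·tanβl) = 282 − j120 Ω
Γ_s = (Z_in − Z_s)/(Z_in + Z_s) = (232 − j120)/(332 − j120), |Γ_s| = 0.74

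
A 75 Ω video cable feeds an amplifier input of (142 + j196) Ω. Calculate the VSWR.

VSWR ≈ 5.86

Γ = (Z_L − Z_0)/(Z_L + Z_0) = (67 + j196)/(217 + j196)
|Γ| = 207/292 = 0.708
VSWR = (1 + |Γ|)/(1 − |Γ|) = 1.71/0.292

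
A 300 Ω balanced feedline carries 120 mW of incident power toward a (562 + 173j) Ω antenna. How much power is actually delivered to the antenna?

P_delivered ≈ 105 mW

|Γ| = |(262 + j173)/(862 + j173)| = 0.357
|Γ|² = 0.128
P_refl = |Γ|²·P_inc = 15.3 mW, P_del = (1 − |Γ|²)·P_inc = 105 mW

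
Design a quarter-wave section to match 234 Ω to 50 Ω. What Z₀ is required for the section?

Z_qwt = √(Z_0·R_L) = √(50 × 234) = √11700

Z_qwt ≈ 108 Ω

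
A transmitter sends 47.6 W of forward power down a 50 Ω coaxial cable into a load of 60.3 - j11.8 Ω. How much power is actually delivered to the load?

|Γ| = |(10.3 − j11.8)/(110.3 − j11.8)| = 0.141
|Γ|² = 0.0199
P_refl = |Γ|²·P_inc = 0.949 W, P_del = (1 − |Γ|²)·P_inc = 46.7 W

P_delivered ≈ 46.7 W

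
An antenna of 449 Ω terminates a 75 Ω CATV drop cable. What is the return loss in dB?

Γ = (449 − 75)/(449 + 75) = 0.714
RL = −20·log₁₀|Γ| = −20·log₁₀(0.714)

RL ≈ 2.93 dB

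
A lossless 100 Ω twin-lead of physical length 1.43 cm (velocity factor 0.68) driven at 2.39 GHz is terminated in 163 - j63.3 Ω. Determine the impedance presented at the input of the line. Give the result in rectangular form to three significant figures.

Z_in ≈ 52.6 − j18.2 Ω

λ = v/f = 0.68·c / 2.39 GHz = 0.0854 m
βl = 2π·l/λ = 2π × 0.168 = 60.3°
tan(βl) = tan(60.3°) = 1.75
Z_in = Z_0·(Z_L + jZ_0·tanβl)/(Z_0 + jZ_L·tanβl)
     = 100·(163 + j112)/(211 + j286)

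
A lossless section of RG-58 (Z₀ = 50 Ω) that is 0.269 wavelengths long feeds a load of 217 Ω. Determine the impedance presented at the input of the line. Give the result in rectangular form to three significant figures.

Z_in ≈ 11.7 + j5.67 Ω

βl = 2π × 0.269 = 96.8°
tan(βl) = tan(96.8°) = -8.34
Z_in = Z_0·(Z_L + jZ_0·tanβl)/(Z_0 + jZ_L·tanβl)
     = 50·(217 − j417)/(50 − j1810)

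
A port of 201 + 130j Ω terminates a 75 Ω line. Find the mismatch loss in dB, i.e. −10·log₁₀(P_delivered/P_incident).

mismatch loss ≈ 1.89 dB

Γ = (126 + j130)/(276 + j130), |Γ| = 0.593
|Γ|² = 0.352, so P_del/P_inc = 1 − |Γ|² = 0.648
ML = −10·log₁₀(1 − |Γ|²)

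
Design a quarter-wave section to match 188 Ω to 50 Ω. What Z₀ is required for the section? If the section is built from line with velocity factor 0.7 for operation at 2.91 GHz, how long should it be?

Z_qwt ≈ 97 Ω; length ≈ 1.8 cm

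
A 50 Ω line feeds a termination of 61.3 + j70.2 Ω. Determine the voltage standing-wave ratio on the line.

VSWR ≈ 3.35

Γ = (Z_L − Z_0)/(Z_L + Z_0) = (11.3 + j70.2)/(111.3 + j70.2)
|Γ| = 71.1/132 = 0.54
VSWR = (1 + |Γ|)/(1 − |Γ|) = 1.54/0.46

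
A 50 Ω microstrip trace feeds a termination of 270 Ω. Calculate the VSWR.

VSWR ≈ 5.4

Γ = (270 − 50)/(270 + 50) = 0.688
VSWR = (1 + 0.688)/(1 − 0.688)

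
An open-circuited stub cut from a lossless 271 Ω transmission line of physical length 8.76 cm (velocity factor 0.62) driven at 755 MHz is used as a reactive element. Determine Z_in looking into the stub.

Z_in ≈ +j212 Ω

λ = v/f = 0.62·c / 755 MHz = 0.246 m
βl = 2π·l/λ = 2π × 0.356 = 128°
tan(βl) = -1.28
For an open-circuited stub, Z_in = −jZ_0·cot(βl) = −jZ_0/tan(βl)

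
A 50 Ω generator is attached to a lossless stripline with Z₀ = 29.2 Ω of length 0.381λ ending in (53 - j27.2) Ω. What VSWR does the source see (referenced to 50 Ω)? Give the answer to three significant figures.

βl = 2π × 0.381 = 137°
tan(βl) = -0.927
Z_in = Z_0·(Z_L + jZ_0·tanβl)/(Z_0 + jZ_L·tanβl) = 34.6 + j28.7 Ω
Γ_s = (Z_in − Z_s)/(Z_in + Z_s) = (-15.4 + j28.7)/(84.6 + j28.7), |Γ_s| = 0.365
VSWR = (1 + |Γ_s|)/(1 − |Γ_s|)

VSWR ≈ 2.15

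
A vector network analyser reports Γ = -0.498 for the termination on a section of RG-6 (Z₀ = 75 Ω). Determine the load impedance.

Z_L ≈ 25.1 Ω

Z_L = Z_0·(1 + Γ)/(1 − Γ) = 75·(0.502)/(1.5)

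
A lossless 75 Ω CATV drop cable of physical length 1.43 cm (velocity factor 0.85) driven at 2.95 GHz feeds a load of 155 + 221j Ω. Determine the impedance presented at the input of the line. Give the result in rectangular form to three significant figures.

λ = v/f = 0.85·c / 2.95 GHz = 0.0864 m
βl = 2π·l/λ = 2π × 0.165 = 59.6°
tan(βl) = tan(59.6°) = 1.7
Z_in = Z_0·(Z_L + jZ_0·tanβl)/(Z_0 + jZ_L·tanβl)
     = 75·(155 + j349)/(-301 + j264)

Z_in ≈ 21.2 − j68.3 Ω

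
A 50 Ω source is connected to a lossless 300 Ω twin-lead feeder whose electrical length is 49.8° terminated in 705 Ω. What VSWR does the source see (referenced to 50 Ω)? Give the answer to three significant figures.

tan(βl) = 1.18
Z_in = Z_0·(Z_L + jZ_0·tanβl)/(Z_0 + jZ_L·tanβl) = 194 − j184 Ω
Γ_s = (Z_in − Z_s)/(Z_in + Z_s) = (144 − j184)/(244 − j184), |Γ_s| = 0.764
VSWR = (1 + |Γ_s|)/(1 − |Γ_s|)

VSWR ≈ 7.49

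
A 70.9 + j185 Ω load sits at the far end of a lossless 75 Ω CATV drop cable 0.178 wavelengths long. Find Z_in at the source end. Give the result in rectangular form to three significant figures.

Z_in ≈ 18.2 − j74.6 Ω

βl = 2π × 0.178 = 64.1°
tan(βl) = tan(64.1°) = 2.06
Z_in = Z_0·(Z_L + jZ_0·tanβl)/(Z_0 + jZ_L·tanβl)
     = 75·(70.9 + j339)/(-306 + j146)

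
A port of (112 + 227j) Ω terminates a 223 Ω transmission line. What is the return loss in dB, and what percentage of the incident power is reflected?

Γ = (-111 + j227)/(335 + j227), |Γ| = 0.624
RL = −20·log₁₀(0.624) = 4.09 dB
P_refl/P_inc = |Γ|² = 0.39

RL ≈ 4.09 dB; 39% of incident power reflected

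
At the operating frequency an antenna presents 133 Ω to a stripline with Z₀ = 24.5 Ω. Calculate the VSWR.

VSWR ≈ 5.43

Γ = (133 − 24.5)/(133 + 24.5) = 0.689
VSWR = (1 + 0.689)/(1 − 0.689)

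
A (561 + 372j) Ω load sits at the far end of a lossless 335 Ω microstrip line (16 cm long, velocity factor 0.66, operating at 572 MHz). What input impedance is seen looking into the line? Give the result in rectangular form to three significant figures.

Z_in ≈ 335 + j336 Ω

λ = v/f = 0.66·c / 572 MHz = 0.346 m
βl = 2π·l/λ = 2π × 0.462 = 166°
tan(βl) = tan(166°) = -0.242
Z_in = Z_0·(Z_L + jZ_0·tanβl)/(Z_0 + jZ_L·tanβl)
     = 335·(561 + j291)/(425 − j136)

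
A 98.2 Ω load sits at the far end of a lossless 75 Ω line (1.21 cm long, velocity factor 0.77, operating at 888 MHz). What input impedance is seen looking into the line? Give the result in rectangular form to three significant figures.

λ = v/f = 0.77·c / 888 MHz = 0.26 m
βl = 2π·l/λ = 2π × 0.0465 = 16.7°
tan(βl) = tan(16.7°) = 0.301
Z_in = Z_0·(Z_L + jZ_0·tanβl)/(Z_0 + jZ_L·tanβl)
     = 75·(98.2 + j22.6)/(75 + j29.5)

Z_in ≈ 92.7 − j14 Ω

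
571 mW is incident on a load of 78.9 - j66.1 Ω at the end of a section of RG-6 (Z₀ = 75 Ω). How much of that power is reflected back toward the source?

P_reflected ≈ 89.2 mW

|Γ| = |(3.9 − j66.1)/(153.9 − j66.1)| = 0.395
|Γ|² = 0.156
P_refl = |Γ|²·P_inc = 89.2 mW, P_del = (1 − |Γ|²)·P_inc = 482 mW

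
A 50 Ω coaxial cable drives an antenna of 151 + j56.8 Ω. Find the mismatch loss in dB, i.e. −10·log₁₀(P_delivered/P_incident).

Γ = (101 + j56.8)/(201 + j56.8), |Γ| = 0.555
|Γ|² = 0.308, so P_del/P_inc = 1 − |Γ|² = 0.692
ML = −10·log₁₀(1 − |Γ|²)

mismatch loss ≈ 1.6 dB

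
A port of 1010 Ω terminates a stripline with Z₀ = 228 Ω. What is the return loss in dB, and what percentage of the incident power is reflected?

RL ≈ 3.99 dB; 39.9% of incident power reflected

Γ = (1010 − 228)/(1010 + 228) = 0.632
RL = −20·log₁₀(0.632) = 3.99 dB
P_refl/P_inc = |Γ|² = 0.399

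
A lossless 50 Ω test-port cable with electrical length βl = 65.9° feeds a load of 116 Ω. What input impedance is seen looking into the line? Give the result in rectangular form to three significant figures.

Z_in ≈ 24.9 − j17.6 Ω

tan(βl) = tan(65.9°) = 2.24
Z_in = Z_0·(Z_L + jZ_0·tanβl)/(Z_0 + jZ_L·tanβl)
     = 50·(116 + j112)/(50 + j259)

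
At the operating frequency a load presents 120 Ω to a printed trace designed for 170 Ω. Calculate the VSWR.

VSWR ≈ 1.42

For a purely resistive load, VSWR = R_L/Z_0 or Z_0/R_L (whichever > 1) = 170/120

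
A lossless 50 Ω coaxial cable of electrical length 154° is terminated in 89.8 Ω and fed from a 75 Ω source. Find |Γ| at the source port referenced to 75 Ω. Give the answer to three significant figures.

|Γ| ≈ 0.234

tan(βl) = -0.488
Z_in = Z_0·(Z_L + jZ_0·tanβl)/(Z_0 + jZ_L·tanβl) = 62.9 + j30.7 Ω
Γ_s = (Z_in − Z_s)/(Z_in + Z_s) = (-12.1 + j30.7)/(138 + j30.7), |Γ_s| = 0.234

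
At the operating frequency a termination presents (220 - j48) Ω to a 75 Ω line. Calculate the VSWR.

VSWR ≈ 3.09

Γ = (Z_L − Z_0)/(Z_L + Z_0) = (145 − j48)/(295 − j48)
|Γ| = 153/299 = 0.511
VSWR = (1 + |Γ|)/(1 − |Γ|) = 1.51/0.489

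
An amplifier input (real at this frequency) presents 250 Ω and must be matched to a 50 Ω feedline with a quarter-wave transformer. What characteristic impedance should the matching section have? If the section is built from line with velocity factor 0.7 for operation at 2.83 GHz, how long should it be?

Z_qwt ≈ 112 Ω; length ≈ 1.86 cm

Z_qwt = √(Z_0·R_L) = √(50 × 250) = √12500
λ = 0.7·c/f = 0.0742 m, so l = λ/4 = 0.0186 m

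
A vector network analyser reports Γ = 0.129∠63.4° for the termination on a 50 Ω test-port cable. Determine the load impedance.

Z_L ≈ 54.6 + j12.8 Ω

Z_L = Z_0·(1 + Γ)/(1 − Γ) = 50·(1.06 + j0.115)/(0.942 − j0.115)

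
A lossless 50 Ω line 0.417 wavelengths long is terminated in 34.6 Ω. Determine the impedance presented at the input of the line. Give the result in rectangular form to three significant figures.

Z_in ≈ 39.7 − j12.9 Ω

βl = 2π × 0.417 = 150°
tan(βl) = tan(150°) = -0.575
Z_in = Z_0·(Z_L + jZ_0·tanβl)/(Z_0 + jZ_L·tanβl)
     = 50·(34.6 − j28.7)/(50 − j19.9)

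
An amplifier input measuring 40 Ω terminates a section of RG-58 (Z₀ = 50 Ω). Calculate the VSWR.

Γ = (40 − 50)/(40 + 50) = -0.111
VSWR = (1 + 0.111)/(1 − 0.111)

VSWR ≈ 1.25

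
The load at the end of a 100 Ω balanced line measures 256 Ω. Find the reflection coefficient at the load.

Γ = 0.438

Γ = (Z_L − Z_0)/(Z_L + Z_0) = (256 − 100)/(256 + 100) = 156/356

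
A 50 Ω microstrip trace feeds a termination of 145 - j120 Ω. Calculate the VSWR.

VSWR ≈ 5.03

Γ = (Z_L − Z_0)/(Z_L + Z_0) = (95 − j120)/(195 − j120)
|Γ| = 153/229 = 0.668
VSWR = (1 + |Γ|)/(1 − |Γ|) = 1.67/0.332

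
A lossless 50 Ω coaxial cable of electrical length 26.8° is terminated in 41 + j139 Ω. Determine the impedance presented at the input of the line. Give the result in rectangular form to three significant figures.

Z_in ≈ 154 − j249 Ω

tan(βl) = tan(26.8°) = 0.505
Z_in = Z_0·(Z_L + jZ_0·tanβl)/(Z_0 + jZ_L·tanβl)
     = 50·(41 + j164)/(-20.2 + j20.7)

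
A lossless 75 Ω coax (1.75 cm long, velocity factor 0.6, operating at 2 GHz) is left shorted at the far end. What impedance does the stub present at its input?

λ = v/f = 0.6·c / 2 GHz = 0.09 m
βl = 2π·l/λ = 2π × 0.194 = 70°
tan(βl) = 2.75
For a shorted stub, Z_in = jZ_0·tan(βl)

Z_in ≈ +j206 Ω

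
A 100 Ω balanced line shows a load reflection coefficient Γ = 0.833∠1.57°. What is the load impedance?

Z_L = Z_0·(1 + Γ)/(1 − Γ) = 100·(1.83 + j0.0228)/(0.167 − j0.0228)

Z_L ≈ 1070 + j160 Ω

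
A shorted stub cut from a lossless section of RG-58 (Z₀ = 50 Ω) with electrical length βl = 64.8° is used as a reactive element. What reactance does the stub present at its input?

tan(βl) = 2.13
For a shorted stub, Z_in = jZ_0·tan(βl)

X_in ≈ 106 Ω (inductive)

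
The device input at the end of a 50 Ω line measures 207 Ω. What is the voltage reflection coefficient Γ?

Γ = (Z_L − Z_0)/(Z_L + Z_0) = (207 − 50)/(207 + 50) = 157/257

Γ = 0.611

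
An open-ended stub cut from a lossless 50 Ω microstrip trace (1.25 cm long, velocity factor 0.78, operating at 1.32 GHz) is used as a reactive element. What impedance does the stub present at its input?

λ = v/f = 0.78·c / 1.32 GHz = 0.177 m
βl = 2π·l/λ = 2π × 0.0705 = 25.4°
tan(βl) = 0.475
For an open-ended stub, Z_in = −jZ_0·cot(βl) = −jZ_0/tan(βl)

Z_in ≈ −j105 Ω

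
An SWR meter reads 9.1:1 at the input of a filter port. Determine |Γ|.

|Γ| ≈ 0.802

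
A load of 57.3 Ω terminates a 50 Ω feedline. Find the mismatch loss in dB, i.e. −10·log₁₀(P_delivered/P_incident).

Γ = (57.3 − 50)/(57.3 + 50) = 0.068
|Γ|² = 0.00463, so P_del/P_inc = 1 − |Γ|² = 0.995
ML = −10·log₁₀(1 − |Γ|²)

mismatch loss ≈ 0.0201 dB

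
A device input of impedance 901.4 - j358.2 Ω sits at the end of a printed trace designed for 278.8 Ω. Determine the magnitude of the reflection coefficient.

Γ = (Z_L − Z_0)/(Z_L + Z_0) = (622.6 − j358.2)/(1180 − j358.2)
|Γ| = 718/1230

|Γ| ≈ 0.582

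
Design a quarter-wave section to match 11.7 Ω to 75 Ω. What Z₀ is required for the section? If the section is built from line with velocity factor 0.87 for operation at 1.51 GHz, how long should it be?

Z_qwt ≈ 29.6 Ω; length ≈ 4.32 cm

Z_qwt = √(Z_0·R_L) = √(75 × 11.7) = √877.5
λ = 0.87·c/f = 0.173 m, so l = λ/4 = 0.0432 m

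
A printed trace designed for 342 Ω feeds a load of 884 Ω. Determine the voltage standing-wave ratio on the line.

For a purely resistive load, VSWR = R_L/Z_0 or Z_0/R_L (whichever > 1) = 884/342

VSWR ≈ 2.58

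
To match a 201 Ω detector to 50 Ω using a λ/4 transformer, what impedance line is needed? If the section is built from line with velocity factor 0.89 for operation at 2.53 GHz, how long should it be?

Z_qwt ≈ 100 Ω; length ≈ 2.64 cm

Z_qwt = √(Z_0·R_L) = √(50 × 201) = √10050
λ = 0.89·c/f = 0.106 m, so l = λ/4 = 0.0264 m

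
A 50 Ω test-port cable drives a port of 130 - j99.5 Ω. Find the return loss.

RL ≈ 4.14 dB

Γ = (80 − j99.5)/(180 − j99.5), |Γ| = 0.621
RL = −20·log₁₀|Γ| = −20·log₁₀(0.621)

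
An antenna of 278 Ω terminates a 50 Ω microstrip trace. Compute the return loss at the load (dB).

RL ≈ 3.16 dB

Γ = (278 − 50)/(278 + 50) = 0.695
RL = −20·log₁₀|Γ| = −20·log₁₀(0.695)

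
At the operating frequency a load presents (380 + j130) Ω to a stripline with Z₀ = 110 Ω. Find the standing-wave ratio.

VSWR ≈ 3.89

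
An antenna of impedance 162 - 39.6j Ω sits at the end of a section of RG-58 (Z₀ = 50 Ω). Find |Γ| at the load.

Γ = (Z_L − Z_0)/(Z_L + Z_0) = (112 − j39.6)/(212 − j39.6)
|Γ| = 119/216

|Γ| ≈ 0.551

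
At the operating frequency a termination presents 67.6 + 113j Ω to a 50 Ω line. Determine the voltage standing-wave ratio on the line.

VSWR ≈ 5.69

Γ = (Z_L − Z_0)/(Z_L + Z_0) = (17.6 + j113)/(117.6 + j113)
|Γ| = 114/163 = 0.701
VSWR = (1 + |Γ|)/(1 − |Γ|) = 1.7/0.299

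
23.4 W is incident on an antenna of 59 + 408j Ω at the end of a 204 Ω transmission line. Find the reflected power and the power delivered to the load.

|Γ| = |(-145 + j408)/(263 + j408)| = 0.892
|Γ|² = 0.796
P_refl = |Γ|²·P_inc = 18.6 W, P_del = (1 − |Γ|²)·P_inc = 4.78 W

P_reflected ≈ 18.6 W; P_delivered ≈ 4.78 W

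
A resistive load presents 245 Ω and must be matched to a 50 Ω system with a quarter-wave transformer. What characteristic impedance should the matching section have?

Z_qwt ≈ 111 Ω

Z_qwt = √(Z_0·R_L) = √(50 × 245) = √12250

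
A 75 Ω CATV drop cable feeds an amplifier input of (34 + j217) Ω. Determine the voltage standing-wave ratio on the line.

VSWR ≈ 21.1

Γ = (Z_L − Z_0)/(Z_L + Z_0) = (-41 + j217)/(109 + j217)
|Γ| = 221/243 = 0.909
VSWR = (1 + |Γ|)/(1 − |Γ|) = 1.91/0.0906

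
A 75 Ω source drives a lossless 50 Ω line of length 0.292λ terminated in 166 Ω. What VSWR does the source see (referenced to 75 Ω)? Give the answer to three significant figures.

VSWR ≈ 4.8

βl = 2π × 0.292 = 105°
tan(βl) = -3.7
Z_in = Z_0·(Z_L + jZ_0·tanβl)/(Z_0 + jZ_L·tanβl) = 16.1 + j12.2 Ω
Γ_s = (Z_in − Z_s)/(Z_in + Z_s) = (-58.9 + j12.2)/(91.1 + j12.2), |Γ_s| = 0.655
VSWR = (1 + |Γ_s|)/(1 − |Γ_s|)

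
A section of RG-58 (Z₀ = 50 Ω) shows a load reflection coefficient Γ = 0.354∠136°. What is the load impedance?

Z_L ≈ 26.8 + j15 Ω

Z_L = Z_0·(1 + Γ)/(1 − Γ) = 50·(0.745 + j0.246)/(1.25 − j0.246)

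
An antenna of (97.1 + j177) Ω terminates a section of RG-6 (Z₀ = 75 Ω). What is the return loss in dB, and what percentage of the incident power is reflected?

Γ = (22.1 + j177)/(172.1 + j177), |Γ| = 0.723
RL = −20·log₁₀(0.723) = 2.82 dB
P_refl/P_inc = |Γ|² = 0.522

RL ≈ 2.82 dB; 52.2% of incident power reflected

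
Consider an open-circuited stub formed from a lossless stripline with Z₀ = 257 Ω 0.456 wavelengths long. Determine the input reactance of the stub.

βl = 2π × 0.456 = 164°
tan(βl) = -0.284
For an open-circuited stub, Z_in = −jZ_0·cot(βl) = −jZ_0/tan(βl)

X_in ≈ 906 Ω (inductive)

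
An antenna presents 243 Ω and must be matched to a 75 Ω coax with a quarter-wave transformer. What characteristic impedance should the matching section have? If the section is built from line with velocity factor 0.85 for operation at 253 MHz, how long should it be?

Z_qwt ≈ 135 Ω; length ≈ 25.2 cm

Z_qwt = √(Z_0·R_L) = √(75 × 243) = √18220
λ = 0.85·c/f = 1.01 m, so l = λ/4 = 0.252 m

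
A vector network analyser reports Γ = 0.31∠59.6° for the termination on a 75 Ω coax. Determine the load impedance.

Z_L ≈ 86.7 + j51.3 Ω

Z_L = Z_0·(1 + Γ)/(1 − Γ) = 75·(1.16 + j0.267)/(0.843 − j0.267)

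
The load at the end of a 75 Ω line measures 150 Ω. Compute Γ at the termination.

Γ = 0.333

Γ = (Z_L − Z_0)/(Z_L + Z_0) = (150 − 75)/(150 + 75) = 75/225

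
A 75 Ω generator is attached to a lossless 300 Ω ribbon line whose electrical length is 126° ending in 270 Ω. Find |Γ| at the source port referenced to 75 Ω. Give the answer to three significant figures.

tan(βl) = -1.38
Z_in = Z_0·(Z_L + jZ_0·tanβl)/(Z_0 + jZ_L·tanβl) = 308 − j31 Ω
Γ_s = (Z_in − Z_s)/(Z_in + Z_s) = (233 − j31)/(383 − j31), |Γ_s| = 0.612

|Γ| ≈ 0.612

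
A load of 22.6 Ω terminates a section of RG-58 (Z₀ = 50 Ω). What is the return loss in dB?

Γ = (22.6 − 50)/(22.6 + 50) = -0.377
RL = −20·log₁₀|Γ| = −20·log₁₀(0.377)

RL ≈ 8.46 dB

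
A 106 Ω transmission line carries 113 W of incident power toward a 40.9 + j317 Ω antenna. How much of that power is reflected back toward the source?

|Γ| = |(-65.1 + j317)/(146.9 + j317)| = 0.926
|Γ|² = 0.858
P_refl = |Γ|²·P_inc = 96.9 W, P_del = (1 − |Γ|²)·P_inc = 16.1 W

P_reflected ≈ 96.9 W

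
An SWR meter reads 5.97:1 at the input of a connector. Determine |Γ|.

|Γ| ≈ 0.713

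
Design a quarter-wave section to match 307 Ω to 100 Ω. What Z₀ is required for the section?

Z_qwt ≈ 175 Ω

Z_qwt = √(Z_0·R_L) = √(100 × 307) = √30700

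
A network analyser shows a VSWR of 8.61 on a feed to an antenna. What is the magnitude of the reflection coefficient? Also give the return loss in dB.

|Γ| ≈ 0.792; return loss ≈ 2.03 dB

|Γ| = (S − 1)/(S + 1) = (8.61 − 1)/(8.61 + 1) = 7.61/9.61
RL = −20·log₁₀|Γ| = −20·log₁₀(0.792)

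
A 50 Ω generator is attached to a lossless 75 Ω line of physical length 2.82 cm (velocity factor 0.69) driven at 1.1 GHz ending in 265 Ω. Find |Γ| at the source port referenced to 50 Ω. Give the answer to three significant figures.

λ = v/f = 0.69·c / 1.1 GHz = 0.188 m
βl = 2π·l/λ = 2π × 0.15 = 53.9°
tan(βl) = 1.37
Z_in = Z_0·(Z_L + jZ_0·tanβl)/(Z_0 + jZ_L·tanβl) = 31.2 − j48.2 Ω
Γ_s = (Z_in − Z_s)/(Z_in + Z_s) = (-18.8 − j48.2)/(81.2 − j48.2), |Γ_s| = 0.548

|Γ| ≈ 0.548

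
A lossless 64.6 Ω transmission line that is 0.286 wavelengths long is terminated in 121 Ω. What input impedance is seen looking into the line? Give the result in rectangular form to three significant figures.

βl = 2π × 0.286 = 103°
tan(βl) = tan(103°) = -4.35
Z_in = Z_0·(Z_L + jZ_0·tanβl)/(Z_0 + jZ_L·tanβl)
     = 64.6·(121 − j281)/(64.6 − j526)

Z_in ≈ 35.8 + j10.5 Ω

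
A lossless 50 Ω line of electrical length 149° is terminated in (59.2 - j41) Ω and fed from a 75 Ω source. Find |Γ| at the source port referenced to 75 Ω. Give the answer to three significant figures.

|Γ| ≈ 0.175

tan(βl) = -0.601
Z_in = Z_0·(Z_L + jZ_0·tanβl)/(Z_0 + jZ_L·tanβl) = 106 + j7.96 Ω
Γ_s = (Z_in − Z_s)/(Z_in + Z_s) = (30.5 + j7.96)/(181 + j7.96), |Γ_s| = 0.175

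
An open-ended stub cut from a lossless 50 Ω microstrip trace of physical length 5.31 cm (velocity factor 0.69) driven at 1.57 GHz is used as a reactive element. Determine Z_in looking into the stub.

Z_in ≈ +j71.4 Ω

λ = v/f = 0.69·c / 1.57 GHz = 0.132 m
βl = 2π·l/λ = 2π × 0.403 = 145°
tan(βl) = -0.701
For an open-ended stub, Z_in = −jZ_0·cot(βl) = −jZ_0/tan(βl)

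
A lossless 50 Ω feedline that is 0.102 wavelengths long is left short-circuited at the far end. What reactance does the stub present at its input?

X_in ≈ 37.3 Ω (inductive)

βl = 2π × 0.102 = 36.7°
tan(βl) = 0.746
For a short-circuited stub, Z_in = jZ_0·tan(βl)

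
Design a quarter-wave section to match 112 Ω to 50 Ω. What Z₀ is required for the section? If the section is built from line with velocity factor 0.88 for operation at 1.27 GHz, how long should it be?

Z_qwt = √(Z_0·R_L) = √(50 × 112) = √5600
λ = 0.88·c/f = 0.208 m, so l = λ/4 = 0.052 m

Z_qwt ≈ 74.8 Ω; length ≈ 5.2 cm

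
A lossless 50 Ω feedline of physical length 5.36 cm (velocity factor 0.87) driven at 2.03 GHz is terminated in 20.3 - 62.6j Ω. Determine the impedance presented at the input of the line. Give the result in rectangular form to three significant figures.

Z_in ≈ 204 − j157 Ω

λ = v/f = 0.87·c / 2.03 GHz = 0.129 m
βl = 2π·l/λ = 2π × 0.417 = 150°
tan(βl) = tan(150°) = -0.575
Z_in = Z_0·(Z_L + jZ_0·tanβl)/(Z_0 + jZ_L·tanβl)
     = 50·(20.3 − j91.4)/(14 − j11.7)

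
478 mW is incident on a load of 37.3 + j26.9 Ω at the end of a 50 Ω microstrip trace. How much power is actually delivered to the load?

P_delivered ≈ 427 mW

|Γ| = |(-12.7 + j26.9)/(87.3 + j26.9)| = 0.326
|Γ|² = 0.106
P_refl = |Γ|²·P_inc = 50.7 mW, P_del = (1 − |Γ|²)·P_inc = 427 mW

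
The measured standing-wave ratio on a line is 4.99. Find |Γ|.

|Γ| = (S − 1)/(S + 1) = (4.99 − 1)/(4.99 + 1) = 3.99/5.99

|Γ| ≈ 0.666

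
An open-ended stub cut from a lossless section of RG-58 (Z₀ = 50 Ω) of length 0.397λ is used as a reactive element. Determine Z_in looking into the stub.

Z_in ≈ +j66.2 Ω

βl = 2π × 0.397 = 143°
tan(βl) = -0.756
For an open-ended stub, Z_in = −jZ_0·cot(βl) = −jZ_0/tan(βl)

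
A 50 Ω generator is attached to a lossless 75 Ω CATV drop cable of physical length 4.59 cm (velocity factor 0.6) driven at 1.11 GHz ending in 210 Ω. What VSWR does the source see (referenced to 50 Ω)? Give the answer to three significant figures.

VSWR ≈ 1.99

λ = v/f = 0.6·c / 1.11 GHz = 0.162 m
βl = 2π·l/λ = 2π × 0.283 = 102°
tan(βl) = -4.75
Z_in = Z_0·(Z_L + jZ_0·tanβl)/(Z_0 + jZ_L·tanβl) = 27.8 + j13.7 Ω
Γ_s = (Z_in − Z_s)/(Z_in + Z_s) = (-22.2 + j13.7)/(77.8 + j13.7), |Γ_s| = 0.33
VSWR = (1 + |Γ_s|)/(1 − |Γ_s|)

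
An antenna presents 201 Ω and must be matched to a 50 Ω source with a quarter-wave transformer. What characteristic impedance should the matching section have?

Z_qwt ≈ 100 Ω

Z_qwt = √(Z_0·R_L) = √(50 × 201) = √10050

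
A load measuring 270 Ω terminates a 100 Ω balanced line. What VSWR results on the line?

Γ = (270 − 100)/(270 + 100) = 0.459
VSWR = (1 + 0.459)/(1 − 0.459)

VSWR ≈ 2.7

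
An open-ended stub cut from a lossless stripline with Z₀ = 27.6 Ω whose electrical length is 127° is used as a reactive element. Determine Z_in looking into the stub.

tan(βl) = -1.33
For an open-ended stub, Z_in = −jZ_0·cot(βl) = −jZ_0/tan(βl)

Z_in ≈ +j20.8 Ω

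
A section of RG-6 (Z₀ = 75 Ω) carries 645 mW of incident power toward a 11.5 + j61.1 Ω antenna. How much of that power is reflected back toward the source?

|Γ| = |(-63.5 + j61.1)/(86.5 + j61.1)| = 0.832
|Γ|² = 0.692
P_refl = |Γ|²·P_inc = 447 mW, P_del = (1 − |Γ|²)·P_inc = 198 mW

P_reflected ≈ 447 mW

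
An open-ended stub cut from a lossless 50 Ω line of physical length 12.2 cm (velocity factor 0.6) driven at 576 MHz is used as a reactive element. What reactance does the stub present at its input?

λ = v/f = 0.6·c / 576 MHz = 0.312 m
βl = 2π·l/λ = 2π × 0.39 = 141°
tan(βl) = -0.823
For an open-ended stub, Z_in = −jZ_0·cot(βl) = −jZ_0/tan(βl)

X_in ≈ 60.7 Ω (inductive)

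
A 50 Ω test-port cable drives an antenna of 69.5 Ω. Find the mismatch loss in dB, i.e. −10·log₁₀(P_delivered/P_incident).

mismatch loss ≈ 0.117 dB

Γ = (69.5 − 50)/(69.5 + 50) = 0.163
|Γ|² = 0.0266, so P_del/P_inc = 1 − |Γ|² = 0.973
ML = −10·log₁₀(1 − |Γ|²)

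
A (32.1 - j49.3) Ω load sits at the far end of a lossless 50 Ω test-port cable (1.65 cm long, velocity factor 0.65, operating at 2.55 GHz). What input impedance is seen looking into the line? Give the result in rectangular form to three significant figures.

Z_in ≈ 18.1 + j22.9 Ω

λ = v/f = 0.65·c / 2.55 GHz = 0.0765 m
βl = 2π·l/λ = 2π × 0.216 = 77.7°
tan(βl) = tan(77.7°) = 4.58
Z_in = Z_0·(Z_L + jZ_0·tanβl)/(Z_0 + jZ_L·tanβl)
     = 50·(32.1 + j180)/(276 + j147)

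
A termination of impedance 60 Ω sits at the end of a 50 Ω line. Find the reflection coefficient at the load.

Γ = (Z_L − Z_0)/(Z_L + Z_0) = (60 − 50)/(60 + 50) = 10/110

Γ = 0.0909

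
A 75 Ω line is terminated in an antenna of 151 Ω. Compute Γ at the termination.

Γ = (Z_L − Z_0)/(Z_L + Z_0) = (151 − 75)/(151 + 75) = 76/226

Γ = 0.336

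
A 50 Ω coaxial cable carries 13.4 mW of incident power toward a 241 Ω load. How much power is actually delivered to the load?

P_delivered ≈ 7.63 mW

Γ = (241 − 50)/(241 + 50) = 0.656
|Γ|² = 0.431
P_refl = |Γ|²·P_inc = 5.77 mW, P_del = (1 − |Γ|²)·P_inc = 7.63 mW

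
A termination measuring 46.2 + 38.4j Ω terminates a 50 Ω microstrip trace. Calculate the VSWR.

VSWR ≈ 2.19

Γ = (Z_L − Z_0)/(Z_L + Z_0) = (-3.8 + j38.4)/(96.2 + j38.4)
|Γ| = 38.6/104 = 0.373
VSWR = (1 + |Γ|)/(1 − |Γ|) = 1.37/0.627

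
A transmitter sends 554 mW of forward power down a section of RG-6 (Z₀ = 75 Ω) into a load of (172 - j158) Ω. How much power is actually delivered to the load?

P_delivered ≈ 333 mW

|Γ| = |(97 − j158)/(247 − j158)| = 0.632
|Γ|² = 0.4
P_refl = |Γ|²·P_inc = 221 mW, P_del = (1 − |Γ|²)·P_inc = 333 mW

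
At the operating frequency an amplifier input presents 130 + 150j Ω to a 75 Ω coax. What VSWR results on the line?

Γ = (Z_L − Z_0)/(Z_L + Z_0) = (55 + j150)/(205 + j150)
|Γ| = 160/254 = 0.629
VSWR = (1 + |Γ|)/(1 − |Γ|) = 1.63/0.371

VSWR ≈ 4.39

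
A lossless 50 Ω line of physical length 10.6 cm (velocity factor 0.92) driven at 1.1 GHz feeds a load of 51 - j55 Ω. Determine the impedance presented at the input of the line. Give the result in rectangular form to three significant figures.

λ = v/f = 0.92·c / 1.1 GHz = 0.251 m
βl = 2π·l/λ = 2π × 0.422 = 152°
tan(βl) = tan(152°) = -0.53
Z_in = Z_0·(Z_L + jZ_0·tanβl)/(Z_0 + jZ_L·tanβl)
     = 50·(51 − j81.5)/(20.9 − j27)

Z_in ≈ 140 − j13.8 Ω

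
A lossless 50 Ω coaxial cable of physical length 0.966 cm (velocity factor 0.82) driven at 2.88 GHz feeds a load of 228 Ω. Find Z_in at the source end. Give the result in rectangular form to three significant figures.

λ = v/f = 0.82·c / 2.88 GHz = 0.0854 m
βl = 2π·l/λ = 2π × 0.113 = 40.7°
tan(βl) = tan(40.7°) = 0.861
Z_in = Z_0·(Z_L + jZ_0·tanβl)/(Z_0 + jZ_L·tanβl)
     = 50·(228 + j43)/(50 + j196)

Z_in ≈ 24.2 − j51.9 Ω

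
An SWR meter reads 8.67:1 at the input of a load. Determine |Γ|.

|Γ| = (S − 1)/(S + 1) = (8.67 − 1)/(8.67 + 1) = 7.67/9.67

|Γ| ≈ 0.793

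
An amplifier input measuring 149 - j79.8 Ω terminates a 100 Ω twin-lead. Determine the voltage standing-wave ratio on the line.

VSWR ≈ 2.12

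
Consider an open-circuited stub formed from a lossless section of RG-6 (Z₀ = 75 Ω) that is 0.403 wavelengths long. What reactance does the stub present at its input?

X_in ≈ 107 Ω (inductive)

βl = 2π × 0.403 = 145°
tan(βl) = -0.698
For an open-circuited stub, Z_in = −jZ_0·cot(βl) = −jZ_0/tan(βl)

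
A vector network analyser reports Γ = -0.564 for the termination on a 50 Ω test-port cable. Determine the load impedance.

Z_L ≈ 13.9 Ω

Z_L = Z_0·(1 + Γ)/(1 − Γ) = 50·(0.436)/(1.56)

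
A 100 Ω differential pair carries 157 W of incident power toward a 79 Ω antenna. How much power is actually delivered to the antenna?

Γ = (79 − 100)/(79 + 100) = -0.117
|Γ|² = 0.0138
P_refl = |Γ|²·P_inc = 2.16 W, P_del = (1 − |Γ|²)·P_inc = 155 W

P_delivered ≈ 155 W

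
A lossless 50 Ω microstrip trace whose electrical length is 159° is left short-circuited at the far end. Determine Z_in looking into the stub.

tan(βl) = -0.384
For a short-circuited stub, Z_in = jZ_0·tan(βl)

Z_in ≈ −j19.2 Ω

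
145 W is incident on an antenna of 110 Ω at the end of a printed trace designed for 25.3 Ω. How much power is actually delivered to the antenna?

Γ = (110 − 25.3)/(110 + 25.3) = 0.626
|Γ|² = 0.392
P_refl = |Γ|²·P_inc = 56.8 W, P_del = (1 − |Γ|²)·P_inc = 88.2 W

P_delivered ≈ 88.2 W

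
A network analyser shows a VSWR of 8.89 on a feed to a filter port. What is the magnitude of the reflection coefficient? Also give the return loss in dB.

|Γ| = (S − 1)/(S + 1) = (8.89 − 1)/(8.89 + 1) = 7.89/9.89
RL = −20·log₁₀|Γ| = −20·log₁₀(0.798)

|Γ| ≈ 0.798; return loss ≈ 1.96 dB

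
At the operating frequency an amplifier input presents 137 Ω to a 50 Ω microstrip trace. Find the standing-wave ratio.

VSWR ≈ 2.74

Γ = (137 − 50)/(137 + 50) = 0.465
VSWR = (1 + 0.465)/(1 − 0.465)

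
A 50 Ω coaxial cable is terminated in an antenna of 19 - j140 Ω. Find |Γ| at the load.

Γ = (Z_L − Z_0)/(Z_L + Z_0) = (-31 − j140)/(69 − j140)
|Γ| = 143/156

|Γ| ≈ 0.919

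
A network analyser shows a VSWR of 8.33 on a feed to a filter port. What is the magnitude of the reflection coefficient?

|Γ| ≈ 0.786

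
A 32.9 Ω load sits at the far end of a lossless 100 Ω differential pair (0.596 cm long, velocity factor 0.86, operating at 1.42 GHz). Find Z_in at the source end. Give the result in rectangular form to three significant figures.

Z_in ≈ 34.2 + j18.6 Ω

λ = v/f = 0.86·c / 1.42 GHz = 0.182 m
βl = 2π·l/λ = 2π × 0.0328 = 11.8°
tan(βl) = tan(11.8°) = 0.209
Z_in = Z_0·(Z_L + jZ_0·tanβl)/(Z_0 + jZ_L·tanβl)
     = 100·(32.9 + j20.9)/(100 + j6.88)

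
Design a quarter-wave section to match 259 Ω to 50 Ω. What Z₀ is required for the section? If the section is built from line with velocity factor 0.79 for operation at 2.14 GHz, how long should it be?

Z_qwt ≈ 114 Ω; length ≈ 2.77 cm

Z_qwt = √(Z_0·R_L) = √(50 × 259) = √12950
λ = 0.79·c/f = 0.111 m, so l = λ/4 = 0.0277 m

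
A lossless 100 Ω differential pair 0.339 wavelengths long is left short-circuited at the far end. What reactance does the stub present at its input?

X_in ≈ -160 Ω (capacitive)

βl = 2π × 0.339 = 122°
tan(βl) = -1.6
For a short-circuited stub, Z_in = jZ_0·tan(βl)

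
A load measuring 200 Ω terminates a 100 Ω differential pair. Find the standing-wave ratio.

VSWR ≈ 2

For a purely resistive load, VSWR = R_L/Z_0 or Z_0/R_L (whichever > 1) = 200/100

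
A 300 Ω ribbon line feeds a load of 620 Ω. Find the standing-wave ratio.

Γ = (620 − 300)/(620 + 300) = 0.348
VSWR = (1 + 0.348)/(1 − 0.348)

VSWR ≈ 2.07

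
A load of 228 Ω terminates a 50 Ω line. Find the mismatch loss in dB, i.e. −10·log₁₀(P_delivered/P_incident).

mismatch loss ≈ 2.29 dB

Γ = (228 − 50)/(228 + 50) = 0.64
|Γ|² = 0.41, so P_del/P_inc = 1 − |Γ|² = 0.59
ML = −10·log₁₀(1 − |Γ|²)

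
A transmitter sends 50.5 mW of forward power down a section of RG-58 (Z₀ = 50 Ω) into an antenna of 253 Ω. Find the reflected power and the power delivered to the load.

P_reflected ≈ 22.7 mW; P_delivered ≈ 27.8 mW

Γ = (253 − 50)/(253 + 50) = 0.67
|Γ|² = 0.449
P_refl = |Γ|²·P_inc = 22.7 mW, P_del = (1 − |Γ|²)·P_inc = 27.8 mW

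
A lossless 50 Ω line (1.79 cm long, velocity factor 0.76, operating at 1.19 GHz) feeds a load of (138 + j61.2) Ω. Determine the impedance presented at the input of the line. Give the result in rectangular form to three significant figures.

Z_in ≈ 58.5 − j69.2 Ω

λ = v/f = 0.76·c / 1.19 GHz = 0.192 m
βl = 2π·l/λ = 2π × 0.0934 = 33.6°
tan(βl) = tan(33.6°) = 0.665
Z_in = Z_0·(Z_L + jZ_0·tanβl)/(Z_0 + jZ_L·tanβl)
     = 50·(138 + j94.5)/(9.29 + j91.8)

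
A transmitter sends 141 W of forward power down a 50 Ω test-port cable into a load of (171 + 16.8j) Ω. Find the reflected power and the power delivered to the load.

P_reflected ≈ 42.8 W; P_delivered ≈ 98.2 W

|Γ| = |(121 + j16.8)/(221 + j16.8)| = 0.551
|Γ|² = 0.304
P_refl = |Γ|²·P_inc = 42.8 W, P_del = (1 − |Γ|²)·P_inc = 98.2 W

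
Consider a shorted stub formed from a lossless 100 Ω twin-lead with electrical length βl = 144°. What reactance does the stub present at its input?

tan(βl) = -0.727
For a shorted stub, Z_in = jZ_0·tan(βl)

X_in ≈ -72.7 Ω (capacitive)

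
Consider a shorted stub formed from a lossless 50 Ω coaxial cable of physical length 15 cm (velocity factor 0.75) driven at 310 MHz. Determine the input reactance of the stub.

X_in ≈ 179 Ω (inductive)

λ = v/f = 0.75·c / 310 MHz = 0.726 m
βl = 2π·l/λ = 2π × 0.207 = 74.4°
tan(βl) = 3.58
For a shorted stub, Z_in = jZ_0·tan(βl)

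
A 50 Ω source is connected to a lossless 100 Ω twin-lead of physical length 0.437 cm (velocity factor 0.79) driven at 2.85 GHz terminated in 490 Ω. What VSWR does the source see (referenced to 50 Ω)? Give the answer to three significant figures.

λ = v/f = 0.79·c / 2.85 GHz = 0.0832 m
βl = 2π·l/λ = 2π × 0.0526 = 18.9°
tan(βl) = 0.343
Z_in = Z_0·(Z_L + jZ_0·tanβl)/(Z_0 + jZ_L·tanβl) = 143 − j206 Ω
Γ_s = (Z_in − Z_s)/(Z_in + Z_s) = (93.3 − j206)/(193 − j206), |Γ_s| = 0.801
VSWR = (1 + |Γ_s|)/(1 − |Γ_s|)

VSWR ≈ 9.05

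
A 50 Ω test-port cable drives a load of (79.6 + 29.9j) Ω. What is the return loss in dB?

RL ≈ 10 dB

Γ = (29.6 + j29.9)/(129.6 + j29.9), |Γ| = 0.316
RL = −20·log₁₀|Γ| = −20·log₁₀(0.316)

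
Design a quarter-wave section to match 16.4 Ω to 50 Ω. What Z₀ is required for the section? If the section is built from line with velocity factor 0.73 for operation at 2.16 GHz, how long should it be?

Z_qwt ≈ 28.6 Ω; length ≈ 2.53 cm

Z_qwt = √(Z_0·R_L) = √(50 × 16.4) = √820
λ = 0.73·c/f = 0.101 m, so l = λ/4 = 0.0253 m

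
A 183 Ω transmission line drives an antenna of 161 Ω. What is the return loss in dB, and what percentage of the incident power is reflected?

RL ≈ 23.9 dB; 0.409% of incident power reflected

Γ = (161 − 183)/(161 + 183) = -0.064
RL = −20·log₁₀(0.064) = 23.9 dB
P_refl/P_inc = |Γ|² = 0.00409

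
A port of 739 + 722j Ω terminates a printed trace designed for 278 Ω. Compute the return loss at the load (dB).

Γ = (461 + j722)/(1017 + j722), |Γ| = 0.687
RL = −20·log₁₀|Γ| = −20·log₁₀(0.687)

RL ≈ 3.26 dB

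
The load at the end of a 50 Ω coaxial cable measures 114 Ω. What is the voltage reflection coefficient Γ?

Γ = 0.39

Γ = (Z_L − Z_0)/(Z_L + Z_0) = (114 − 50)/(114 + 50) = 64/164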